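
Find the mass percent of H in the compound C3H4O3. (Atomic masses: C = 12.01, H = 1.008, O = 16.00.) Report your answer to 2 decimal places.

Molar mass = 3(12.01) + 4(1.008) + 3(16.00) = 88.062 g/mol
Mass of H per mole = 4 × 1.008 = 4.032 g
% H = 4.032 / 88.062 × 100 = 4.58%

4.58%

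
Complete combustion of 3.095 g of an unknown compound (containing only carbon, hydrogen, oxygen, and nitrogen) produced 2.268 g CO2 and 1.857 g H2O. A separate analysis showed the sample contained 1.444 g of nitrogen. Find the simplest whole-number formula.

mol C = 2.268 / 44.01 = 0.05153; mass C = 0.05153 × 12.01 = 0.6189 g
mol H = 2 × (1.857 / 18.02) = 0.2061; mass H = 0.2061 × 1.008 = 0.2078 g
mol N = 1.444 / 14.01 = 0.1031
mass O = 3.095 − (2.271) = 0.8243 g → mol O = 0.05152
Smallest is O at 0.05152 mol; normalising gives C 1.000, H 4.000, N 2.001, O 1.000
≈ 1:4:2:1 → CH4N2O

CH4N2O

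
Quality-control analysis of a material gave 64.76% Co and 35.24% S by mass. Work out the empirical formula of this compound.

Assume 100 g: 64.76 g Co, 35.24 g S.
n(Co) = 64.76/58.93 = 1.099, n(S) = 35.24/32.07 = 1.099
Ratios (÷ 1.099): Co 1.000, S 1.000
Ratio ≈ 1:1, so the empirical formula is CoS

CoS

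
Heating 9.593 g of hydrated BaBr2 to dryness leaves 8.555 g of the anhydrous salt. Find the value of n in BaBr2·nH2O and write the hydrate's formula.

Mass of water lost = 9.593 − 8.555 = 1.038 g → 1.038 / 18.02 = 0.0576 mol H2O
Molar mass of BaBr2 = 297.13 g/mol → mol BaBr2 = 8.555 / 297.13 = 0.02879
n = 0.0576 / 0.02879 = 2.00 ≈ 2 → BaBr2·2H2O

BaBr2·2H2O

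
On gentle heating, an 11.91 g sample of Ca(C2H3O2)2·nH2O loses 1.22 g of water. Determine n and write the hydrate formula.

Mass of anhydrous Ca(C2H3O2)2 = 11.91 − 1.22 = 10.69 g
mol H2O = 1.22 / 18.02 = 0.0677
Molar mass of Ca(C2H3O2)2 = 158.17 g/mol → mol Ca(C2H3O2)2 = 10.69 / 158.17 = 0.06759
n = 0.0677 / 0.06759 = 1.00 ≈ 1 → Ca(C2H3O2)2·H2O

Ca(C2H3O2)2·H2O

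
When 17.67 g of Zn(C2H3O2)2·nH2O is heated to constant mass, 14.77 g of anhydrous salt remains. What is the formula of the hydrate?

Mass of water lost = 17.67 − 14.77 = 2.9 g → 2.9 / 18.02 = 0.1609 mol H2O
Molar mass of Zn(C2H3O2)2 = 183.47 g/mol → mol Zn(C2H3O2)2 = 14.77 / 183.47 = 0.0805
n = 0.1609 / 0.0805 = 2.00 ≈ 2 → Zn(C2H3O2)2·2H2O

Zn(C2H3O2)2·2H2O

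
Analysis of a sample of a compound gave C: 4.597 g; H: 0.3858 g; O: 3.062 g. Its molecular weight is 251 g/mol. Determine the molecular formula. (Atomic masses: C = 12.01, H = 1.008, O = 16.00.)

C: 4.597 g ÷ 12.01 g/mol = 0.3828 mol
H: 0.3858 g ÷ 1.008 g/mol = 0.3827 mol
O: 3.062 g ÷ 16.00 g/mol = 0.1914 mol
Ratios (÷ 0.1914): C 2.000, H 2.000, O 1.000
Ratio ≈ 2:2:1, so the empirical formula is C2H2O
Empirical-formula mass = 42.04 g/mol
n = 251 / 42.04 = 5.97 ≈ 6
Molecular formula = (C2H2O)×6 = C12H12O6

C12H12O6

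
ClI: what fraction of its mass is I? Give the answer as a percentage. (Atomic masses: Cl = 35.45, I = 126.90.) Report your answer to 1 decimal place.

78.2%

Molar mass = 1(35.45) + 1(126.90) = 162.350 g/mol
Mass of I per mole = 1 × 126.90 = 126.900 g
% I = 126.900 / 162.350 × 100 = 78.2%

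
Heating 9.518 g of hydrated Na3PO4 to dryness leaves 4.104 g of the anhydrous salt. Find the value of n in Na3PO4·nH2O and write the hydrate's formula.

Na3PO4·12H2O

Mass of water lost = 9.518 − 4.104 = 5.414 g → 5.414 / 18.02 = 0.3004 mol H2O
Molar mass of Na3PO4 = 163.94 g/mol → mol Na3PO4 = 4.104 / 163.94 = 0.02503
n = 0.3004 / 0.02503 = 12.00 ≈ 12 → Na3PO4·12H2O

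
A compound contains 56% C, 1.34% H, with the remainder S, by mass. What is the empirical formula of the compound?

C7H2S2

Assume 100 g: 56 g C, 1.34 g H, 42.66 g S.
C: 56 g ÷ 12.01 g/mol = 4.663 mol
H: 1.34 g ÷ 1.008 g/mol = 1.329 mol
S: 42.66 g ÷ 32.07 g/mol = 1.33 mol
Divide by the smallest (1.329 mol H): C 3.508, H 1.000, S 1.001
Scaling by 2: C 7.02, H 2.00, S 2.00 → C7H2S2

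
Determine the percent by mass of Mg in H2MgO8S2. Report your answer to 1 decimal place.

11.1%

Molar mass = 2(1.008) + 1(24.31) + 8(16.00) + 2(32.07) = 218.466 g/mol
Mass of Mg per mole = 1 × 24.31 = 24.310 g
% Mg = 24.310 / 218.466 × 100 = 11.1%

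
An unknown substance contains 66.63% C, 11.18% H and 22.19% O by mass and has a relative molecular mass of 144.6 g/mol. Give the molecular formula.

C8H16O2

Assume 100 g: 66.63 g C, 11.18 g H, 22.19 g O.
n(C) = 66.63/12.01 = 5.548, n(H) = 11.18/1.008 = 11.09, n(O) = 22.19/16.00 = 1.387
Ratios (÷ 1.387): C 4.000, H 7.997, O 1.000
≈ 4:8:1 → C4H8O
Empirical-formula mass = 72.10 g/mol
n = 144.6 / 72.10 = 2.01 ≈ 2
Molecular formula = (C4H8O)×2 = C8H16O2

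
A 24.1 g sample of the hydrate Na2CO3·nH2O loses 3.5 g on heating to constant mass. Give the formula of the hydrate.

Na2CO3·H2O

Mass of anhydrous Na2CO3 = 24.1 − 3.5 = 20.6 g
mol H2O = 3.5 / 18.02 = 0.1942
Molar mass of Na2CO3 = 105.99 g/mol → mol Na2CO3 = 20.6 / 105.99 = 0.1944
n = 0.1942 / 0.1944 = 1.00 ≈ 1 → Na2CO3·H2O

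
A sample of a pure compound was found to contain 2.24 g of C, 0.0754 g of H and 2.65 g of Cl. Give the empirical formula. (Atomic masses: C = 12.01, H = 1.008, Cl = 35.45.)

Moles — C: 2.24 / 12.01 = 0.1865 mol; H: 0.0754 / 1.008 = 0.0748 mol; Cl: 2.65 / 35.45 = 0.07475 mol
Ratios (÷ 0.07475): C 2.495, H 1.001, Cl 1.000
Multiply by 2: C 4.99, H 2.00, Cl 2.00 → C5H2Cl2

C5H2Cl2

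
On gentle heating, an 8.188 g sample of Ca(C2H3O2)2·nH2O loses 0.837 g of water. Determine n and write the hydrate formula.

Mass of anhydrous Ca(C2H3O2)2 = 8.188 − 0.837 = 7.351 g
mol H2O = 0.837 / 18.02 = 0.04645
Molar mass of Ca(C2H3O2)2 = 158.17 g/mol → mol Ca(C2H3O2)2 = 7.351 / 158.17 = 0.04648
n = 0.04645 / 0.04648 = 1.00 ≈ 1 → Ca(C2H3O2)2·H2O

Ca(C2H3O2)2·H2O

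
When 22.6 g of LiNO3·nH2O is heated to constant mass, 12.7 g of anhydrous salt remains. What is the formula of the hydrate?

Mass of water lost = 22.6 − 12.7 = 9.9 g → 9.9 / 18.02 = 0.5494 mol H2O
Molar mass of LiNO3 = 68.95 g/mol → mol LiNO3 = 12.7 / 68.95 = 0.1842
n = 0.5494 / 0.1842 = 2.98 ≈ 3 → LiNO3·3H2O

LiNO3·3H2O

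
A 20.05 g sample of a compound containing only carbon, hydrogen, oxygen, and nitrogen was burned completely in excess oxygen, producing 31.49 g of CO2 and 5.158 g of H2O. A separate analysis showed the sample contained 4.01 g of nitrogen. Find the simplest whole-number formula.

C5H4N2O3

mol C = 31.49 / 44.01 = 0.7155; mass C = 0.7155 × 12.01 = 8.593 g
mol H = 2 × (5.158 / 18.02) = 0.5725; mass H = 0.5725 × 1.008 = 0.5771 g
mol N = 4.01 / 14.01 = 0.2862
mass O = 20.05 − (13.18) = 6.870 g → mol O = 0.4293
Ratios (÷ 0.2862): C 2.500, H 2.000, N 1.000, O 1.500
×2: C 5.00, H 4.00, N 2.00, O 3.00 → C5H4N2O3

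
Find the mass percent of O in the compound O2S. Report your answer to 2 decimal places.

Molar mass = 2(16.00) + 1(32.07) = 64.070 g/mol
Mass of O per mole = 2 × 16.00 = 32.000 g
% O = 32.000 / 64.070 × 100 = 49.95%

49.95%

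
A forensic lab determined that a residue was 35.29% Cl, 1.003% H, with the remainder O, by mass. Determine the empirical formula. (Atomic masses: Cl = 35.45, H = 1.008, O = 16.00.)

Assume 100 g: 35.29 g Cl, 1.003 g H, 63.707 g O.
Moles — Cl: 35.29 / 35.45 = 0.9955 mol; H: 1.003 / 1.008 = 0.995 mol; O: 63.707 / 16.00 = 3.982 mol
Divide by the smallest (0.995 mol H): Cl 1.000, H 1.000, O 4.002
Ratio ≈ 1:1:4, so the empirical formula is ClHO4

ClHO4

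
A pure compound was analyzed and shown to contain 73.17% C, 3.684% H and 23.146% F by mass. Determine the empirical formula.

C5H3F

Assume 100 g: 73.17 g C, 3.684 g H, 23.146 g F.
n(C) = 73.17/12.01 = 6.092, n(H) = 3.684/1.008 = 3.655, n(F) = 23.146/19.00 = 1.218
Divide by the smallest (1.218 mol F): C 5.001, H 3.000, F 1.000
≈ 5:3:1 → C5H3F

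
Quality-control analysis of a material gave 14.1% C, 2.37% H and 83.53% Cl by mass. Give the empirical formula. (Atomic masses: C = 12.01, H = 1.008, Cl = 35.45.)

Assume 100 g: 14.1 g C, 2.37 g H, 83.53 g Cl.
n(C) = 14.1/12.01 = 1.174, n(H) = 2.37/1.008 = 2.351, n(Cl) = 83.53/35.45 = 2.356
Ratios (÷ 1.174): C 1.000, H 2.003, Cl 2.007
Ratio ≈ 1:2:2, so the empirical formula is CH2Cl2

CH2Cl2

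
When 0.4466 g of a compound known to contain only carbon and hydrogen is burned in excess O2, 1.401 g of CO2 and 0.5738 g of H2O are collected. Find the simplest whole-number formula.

CH2

mol C = 1.401 / 44.01 = 0.03183; mass C = 0.03183 × 12.01 = 0.3823 g
mol H = 2 × (0.5738 / 18.02) = 0.06368; mass H = 0.06368 × 1.008 = 0.06419 g
Ratios (÷ 0.03183): C 1.000, H 2.001
Ratio ≈ 1:2, so the empirical formula is CH2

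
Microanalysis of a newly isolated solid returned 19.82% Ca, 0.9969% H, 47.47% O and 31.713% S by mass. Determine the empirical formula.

CaH2O6S2

Assume 100 g: 19.82 g Ca, 0.9969 g H, 47.47 g O, 31.713 g S.
Ca: 19.82 g ÷ 40.08 g/mol = 0.4945 mol
H: 0.9969 g ÷ 1.008 g/mol = 0.989 mol
O: 47.47 g ÷ 16.00 g/mol = 2.967 mol
S: 31.713 g ÷ 32.07 g/mol = 0.9889 mol
Smallest is Ca at 0.4945 mol; normalising gives Ca 1.000, H 2.000, O 6.000, S 2.000
→ CaH2O6S2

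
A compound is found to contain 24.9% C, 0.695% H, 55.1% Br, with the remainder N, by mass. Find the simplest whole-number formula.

C3HBrN2

Assume 100 g: 24.9 g C, 0.695 g H, 55.1 g Br, 19.31 g N.
n(C) = 24.9/12.01 = 2.073, n(H) = 0.695/1.008 = 0.6895, n(Br) = 55.1/79.90 = 0.6896, n(N) = 19.31/14.01 = 1.378
Smallest is H at 0.6895 mol; normalising gives C 3.007, H 1.000, Br 1.000, N 1.999
Ratio ≈ 3:1:1:2, so the empirical formula is C3HBrN2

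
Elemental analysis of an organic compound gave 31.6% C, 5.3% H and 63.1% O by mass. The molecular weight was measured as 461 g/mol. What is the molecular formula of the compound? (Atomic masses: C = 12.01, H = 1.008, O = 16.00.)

Assume 100 g: 31.6 g C, 5.3 g H, 63.1 g O.
Moles — C: 31.6 / 12.01 = 2.631 mol; H: 5.3 / 1.008 = 5.258 mol; O: 63.1 / 16.00 = 3.944 mol
Ratios (÷ 2.631): C 1.000, H 1.998, O 1.499
Scaling by 2: C 2.00, H 4.00, O 3.00 → C2H4O3
Empirical-formula mass = 76.05 g/mol
n = 461 / 76.05 = 6.06 ≈ 6
Molecular formula = (C2H4O3)×6 = C12H24O18

C12H24O18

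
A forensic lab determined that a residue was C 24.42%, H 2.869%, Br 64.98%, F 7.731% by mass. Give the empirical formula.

C5H7Br2F

Assume 100 g: 24.42 g C, 2.869 g H, 64.98 g Br, 7.731 g F.
Moles — C: 24.42 / 12.01 = 2.033 mol; H: 2.869 / 1.008 = 2.846 mol; Br: 64.98 / 79.90 = 0.8133 mol; F: 7.731 / 19.00 = 0.4069 mol
Ratios (÷ 0.4069): C 4.997, H 6.995, Br 1.999, F 1.000
→ C5H7Br2F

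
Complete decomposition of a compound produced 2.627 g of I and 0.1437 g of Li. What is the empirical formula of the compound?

I: 2.627 g ÷ 126.90 g/mol = 0.0207 mol
Li: 0.1437 g ÷ 6.94 g/mol = 0.02071 mol
Ratios (÷ 0.0207): I 1.000, Li 1.000
≈ 1:1 → ILi

ILi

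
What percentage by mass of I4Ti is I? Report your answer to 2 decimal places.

Molar mass = 4(126.90) + 1(47.87) = 555.470 g/mol
Mass of I per mole = 4 × 126.90 = 507.600 g
% I = 507.600 / 555.470 × 100 = 91.38%

91.38%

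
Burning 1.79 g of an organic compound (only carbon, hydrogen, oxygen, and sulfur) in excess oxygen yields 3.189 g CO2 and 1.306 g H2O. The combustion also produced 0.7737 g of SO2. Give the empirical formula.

mol C = 3.189 / 44.01 = 0.07246; mass C = 0.07246 × 12.01 = 0.8703 g
mol H = 2 × (1.306 / 18.02) = 0.1450; mass H = 0.1450 × 1.008 = 0.1461 g
mol S = 0.7737 / 64.07 = 0.01208; mass S = 0.3873 g
mass O = 1.79 − (1.404) = 0.3864 g → mol O = 0.02415
Smallest is S at 0.01208 mol; normalising gives C 6.000, H 12.003, O 2.000, S 1.000
→ C6H12O2S

C6H12O2S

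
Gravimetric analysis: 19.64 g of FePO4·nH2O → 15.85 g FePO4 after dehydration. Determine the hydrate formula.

Mass of water lost = 19.64 − 15.85 = 3.79 g → 3.79 / 18.02 = 0.2103 mol H2O
Molar mass of FePO4 = 150.82 g/mol → mol FePO4 = 15.85 / 150.82 = 0.1051
n = 0.2103 / 0.1051 = 2.00 ≈ 2 → FePO4·2H2O

FePO4·2H2O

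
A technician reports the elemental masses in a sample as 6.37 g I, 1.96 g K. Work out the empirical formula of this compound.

IK

Moles — I: 6.37 / 126.90 = 0.0502 mol; K: 1.96 / 39.10 = 0.05013 mol
Divide by the smallest (0.05013 mol K): I 1.001, K 1.000
→ IK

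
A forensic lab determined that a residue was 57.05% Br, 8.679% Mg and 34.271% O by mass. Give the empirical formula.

Assume 100 g: 57.05 g Br, 8.679 g Mg, 34.271 g O.
Br: 57.05 g ÷ 79.90 g/mol = 0.714 mol
Mg: 8.679 g ÷ 24.31 g/mol = 0.357 mol
O: 34.271 g ÷ 16.00 g/mol = 2.142 mol
Smallest is Mg at 0.357 mol; normalising gives Br 2.000, Mg 1.000, O 6.000
≈ 2:1:6 → Br2MgO6

Br2MgO6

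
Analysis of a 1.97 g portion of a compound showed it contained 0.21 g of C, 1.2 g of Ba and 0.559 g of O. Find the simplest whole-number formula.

C2BaO4

n(C) = 0.21/12.01 = 0.01749, n(Ba) = 1.2/137.33 = 0.008738, n(O) = 0.559/16.00 = 0.03494
Divide by the smallest (0.008738 mol Ba): C 2.001, Ba 1.000, O 3.998
Ratio ≈ 2:1:4, so the empirical formula is C2BaO4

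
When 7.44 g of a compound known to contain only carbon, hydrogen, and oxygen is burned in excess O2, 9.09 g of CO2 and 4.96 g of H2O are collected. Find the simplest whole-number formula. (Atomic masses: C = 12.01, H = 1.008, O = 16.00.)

C3H8O4

mol C = 9.09 / 44.01 = 0.2065; mass C = 0.2065 × 12.01 = 2.481 g
mol H = 2 × (4.96 / 18.02) = 0.5505; mass H = 0.5505 × 1.008 = 0.5549 g
mass O = 7.44 − (3.035) = 4.405 g → mol O = 0.2753
Divide by the smallest (0.2065 mol C): C 1.000, H 2.665, O 1.333
×3: C 3.00, H 8.00, O 4.00 → C3H8O4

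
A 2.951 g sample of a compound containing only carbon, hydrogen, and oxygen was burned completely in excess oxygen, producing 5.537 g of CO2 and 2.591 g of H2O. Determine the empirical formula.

C7H16O4

mol C = 5.537 / 44.01 = 0.1258; mass C = 0.1258 × 12.01 = 1.511 g
mol H = 2 × (2.591 / 18.02) = 0.2876; mass H = 0.2876 × 1.008 = 0.2899 g
mass O = 2.951 − (1.801) = 1.150 g → mol O = 0.07188
Divide by the smallest (0.07188 mol O): C 1.750, H 4.001, O 1.000
Scaling by 4: C 7.00, H 16.00, O 4.00 → C7H16O4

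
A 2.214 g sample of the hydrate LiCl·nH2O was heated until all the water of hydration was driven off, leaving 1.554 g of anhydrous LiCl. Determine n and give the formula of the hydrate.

Mass of water lost = 2.214 − 1.554 = 0.66 g → 0.66 / 18.02 = 0.03663 mol H2O
Molar mass of LiCl = 42.39 g/mol → mol LiCl = 1.554 / 42.39 = 0.03666
n = 0.03663 / 0.03666 = 1.00 ≈ 1 → LiCl·H2O

LiCl·H2O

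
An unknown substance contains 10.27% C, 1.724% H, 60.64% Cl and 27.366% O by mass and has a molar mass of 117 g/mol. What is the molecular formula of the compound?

Assume 100 g: 10.27 g C, 1.724 g H, 60.64 g Cl, 27.366 g O.
Moles — C: 10.27 / 12.01 = 0.8551 mol; H: 1.724 / 1.008 = 1.71 mol; Cl: 60.64 / 35.45 = 1.711 mol; O: 27.366 / 16.00 = 1.71 mol
Ratios (÷ 0.8551): C 1.000, H 2.000, Cl 2.000, O 2.000
Ratio ≈ 1:2:2:2, so the empirical formula is CH2Cl2O2
Empirical-formula mass = 116.93 g/mol
n = 117 / 116.93 = 1.00 ≈ 1
Molecular formula = empirical formula = CH2Cl2O2

CH2Cl2O2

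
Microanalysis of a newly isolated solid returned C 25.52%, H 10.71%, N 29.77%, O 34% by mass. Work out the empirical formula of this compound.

CH5NO

Assume 100 g: 25.52 g C, 10.71 g H, 29.77 g N, 34 g O.
n(C) = 25.52/12.01 = 2.125, n(H) = 10.71/1.008 = 10.62, n(N) = 29.77/14.01 = 2.125, n(O) = 34/16.00 = 2.125
Divide by the smallest (2.125 mol C): C 1.000, H 5.000, N 1.000, O 1.000
→ CH5NO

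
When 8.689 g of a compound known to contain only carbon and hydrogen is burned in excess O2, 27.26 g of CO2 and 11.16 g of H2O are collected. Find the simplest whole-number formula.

CH2

mol C = 27.26 / 44.01 = 0.6194; mass C = 0.6194 × 12.01 = 7.439 g
mol H = 2 × (11.16 / 18.02) = 1.239; mass H = 1.239 × 1.008 = 1.249 g
Ratios (÷ 0.6194): C 1.000, H 2.000
Ratio ≈ 1:2, so the empirical formula is CH2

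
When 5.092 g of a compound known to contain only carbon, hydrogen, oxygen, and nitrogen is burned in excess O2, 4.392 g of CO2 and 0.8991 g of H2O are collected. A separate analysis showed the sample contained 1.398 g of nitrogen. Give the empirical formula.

C2H2N2O3

mol C = 4.392 / 44.01 = 0.09980; mass C = 0.09980 × 12.01 = 1.199 g
mol H = 2 × (0.8991 / 18.02) = 0.09979; mass H = 0.09979 × 1.008 = 0.1006 g
mol N = 1.398 / 14.01 = 0.09979
mass O = 5.092 − (2.697) = 2.395 g → mol O = 0.1497
Ratios (÷ 0.09979): C 1.000, H 1.000, N 1.000, O 1.500
Scaling by 2: C 2.00, H 2.00, N 2.00, O 3.00 → C2H2N2O3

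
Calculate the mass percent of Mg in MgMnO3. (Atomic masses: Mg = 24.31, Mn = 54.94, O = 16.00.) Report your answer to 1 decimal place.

Molar mass = 1(24.31) + 1(54.94) + 3(16.00) = 127.250 g/mol
Mass of Mg per mole = 1 × 24.31 = 24.310 g
% Mg = 24.310 / 127.250 × 100 = 19.1%

19.1%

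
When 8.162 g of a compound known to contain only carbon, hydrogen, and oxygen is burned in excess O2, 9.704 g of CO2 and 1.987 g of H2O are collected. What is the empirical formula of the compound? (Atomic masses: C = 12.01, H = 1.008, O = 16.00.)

C2H2O3

mol C = 9.704 / 44.01 = 0.2205; mass C = 0.2205 × 12.01 = 2.648 g
mol H = 2 × (1.987 / 18.02) = 0.2205; mass H = 0.2205 × 1.008 = 0.2223 g
mass O = 8.162 − (2.870) = 5.292 g → mol O = 0.3307
Divide by the smallest (0.2205 mol C): C 1.000, H 1.000, O 1.500
Scaling by 2: C 2.00, H 2.00, O 3.00 → C2H2O3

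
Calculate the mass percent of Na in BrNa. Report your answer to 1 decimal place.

Molar mass = 1(79.90) + 1(22.99) = 102.890 g/mol
Mass of Na per mole = 1 × 22.99 = 22.990 g
% Na = 22.990 / 102.890 × 100 = 22.3%

22.3%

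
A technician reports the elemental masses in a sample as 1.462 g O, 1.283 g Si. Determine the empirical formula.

O: 1.462 g ÷ 16.00 g/mol = 0.09137 mol
Si: 1.283 g ÷ 28.09 g/mol = 0.04567 mol
Divide by the smallest (0.04567 mol Si): O 2.001, Si 1.000
→ O2Si

O2Si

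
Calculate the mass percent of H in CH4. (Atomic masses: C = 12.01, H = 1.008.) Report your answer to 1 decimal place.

25.1%

Molar mass = 1(12.01) + 4(1.008) = 16.042 g/mol
Mass of H per mole = 4 × 1.008 = 4.032 g
% H = 4.032 / 16.042 × 100 = 25.1%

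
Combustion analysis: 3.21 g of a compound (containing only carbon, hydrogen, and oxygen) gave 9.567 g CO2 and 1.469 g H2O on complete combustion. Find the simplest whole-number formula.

mol C = 9.567 / 44.01 = 0.2174; mass C = 0.2174 × 12.01 = 2.611 g
mol H = 2 × (1.469 / 18.02) = 0.1630; mass H = 0.1630 × 1.008 = 0.1643 g
mass O = 3.21 − (2.775) = 0.4349 g → mol O = 0.02718
Ratios (÷ 0.02718): C 7.998, H 5.998, O 1.000
→ C8H6O

C8H6O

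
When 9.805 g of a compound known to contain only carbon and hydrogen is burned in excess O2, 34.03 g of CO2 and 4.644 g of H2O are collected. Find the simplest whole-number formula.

mol C = 34.03 / 44.01 = 0.7732; mass C = 0.7732 × 12.01 = 9.287 g
mol H = 2 × (4.644 / 18.02) = 0.5154; mass H = 0.5154 × 1.008 = 0.5196 g
Smallest is H at 0.5154 mol; normalising gives C 1.500, H 1.000
×2: C 3.00, H 2.00 → C3H2

C3H2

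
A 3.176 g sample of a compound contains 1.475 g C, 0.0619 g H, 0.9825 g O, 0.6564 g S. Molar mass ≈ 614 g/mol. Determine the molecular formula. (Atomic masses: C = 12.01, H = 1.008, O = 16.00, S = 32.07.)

C24H12O12S4

n(C) = 1.475/12.01 = 0.1228, n(H) = 0.0619/1.008 = 0.06141, n(O) = 0.9825/16.00 = 0.06141, n(S) = 0.6564/32.07 = 0.02047
Divide by the smallest (0.02047 mol S): C 6.000, H 3.000, O 3.000, S 1.000
Ratio ≈ 6:3:3:1, so the empirical formula is C6H3O3S
Empirical-formula mass = 155.15 g/mol
n = 614 / 155.15 = 3.96 ≈ 4
Molecular formula = (C6H3O3S)×4 = C24H12O12S4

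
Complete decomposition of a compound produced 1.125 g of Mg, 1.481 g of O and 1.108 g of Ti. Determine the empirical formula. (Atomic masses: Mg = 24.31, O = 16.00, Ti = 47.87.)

Mg2O4Ti

Mg: 1.125 g ÷ 24.31 g/mol = 0.04628 mol
O: 1.481 g ÷ 16.00 g/mol = 0.09256 mol
Ti: 1.108 g ÷ 47.87 g/mol = 0.02315 mol
Divide by the smallest (0.02315 mol Ti): Mg 1.999, O 3.999, Ti 1.000
→ Mg2O4Ti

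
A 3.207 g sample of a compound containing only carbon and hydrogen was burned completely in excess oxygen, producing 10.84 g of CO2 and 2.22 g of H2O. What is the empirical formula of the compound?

CH

mol C = 10.84 / 44.01 = 0.2463; mass C = 0.2463 × 12.01 = 2.958 g
mol H = 2 × (2.22 / 18.02) = 0.2464; mass H = 0.2464 × 1.008 = 0.2484 g
Divide by the smallest (0.2463 mol C): C 1.000, H 1.000
≈ 1:1 → CH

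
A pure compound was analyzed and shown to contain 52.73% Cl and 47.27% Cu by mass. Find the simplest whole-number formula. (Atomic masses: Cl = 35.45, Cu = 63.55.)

Cl2Cu

Assume 100 g: 52.73 g Cl, 47.27 g Cu.
Moles — Cl: 52.73 / 35.45 = 1.487 mol; Cu: 47.27 / 63.55 = 0.7438 mol
Ratios (÷ 0.7438): Cl 2.000, Cu 1.000
→ Cl2Cu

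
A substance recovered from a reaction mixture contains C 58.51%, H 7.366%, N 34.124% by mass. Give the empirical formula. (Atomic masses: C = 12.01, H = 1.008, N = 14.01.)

C2H3N

Assume 100 g: 58.51 g C, 7.366 g H, 34.124 g N.
n(C) = 58.51/12.01 = 4.872, n(H) = 7.366/1.008 = 7.308, n(N) = 34.124/14.01 = 2.436
Divide by the smallest (2.436 mol N): C 2.000, H 3.000, N 1.000
→ C2H3N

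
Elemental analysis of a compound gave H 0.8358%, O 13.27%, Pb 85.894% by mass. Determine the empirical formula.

H2O2Pb

Assume 100 g: 0.8358 g H, 13.27 g O, 85.894 g Pb.
Moles — H: 0.8358 / 1.008 = 0.8292 mol; O: 13.27 / 16.00 = 0.8294 mol; Pb: 85.894 / 207.2 = 0.4145 mol
Smallest is Pb at 0.4145 mol; normalising gives H 2.000, O 2.001, Pb 1.000
Ratio ≈ 2:2:1, so the empirical formula is H2O2Pb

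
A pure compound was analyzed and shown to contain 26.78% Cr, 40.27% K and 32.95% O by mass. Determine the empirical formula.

Assume 100 g: 26.78 g Cr, 40.27 g K, 32.95 g O.
Cr: 26.78 g ÷ 52.00 g/mol = 0.515 mol
K: 40.27 g ÷ 39.10 g/mol = 1.03 mol
O: 32.95 g ÷ 16.00 g/mol = 2.059 mol
Ratios (÷ 0.515): Cr 1.000, K 2.000, O 3.999
≈ 1:2:4 → CrK2O4

CrK2O4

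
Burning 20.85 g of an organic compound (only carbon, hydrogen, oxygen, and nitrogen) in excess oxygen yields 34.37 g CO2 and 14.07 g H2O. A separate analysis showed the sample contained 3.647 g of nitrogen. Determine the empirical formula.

C6H12N2O3

mol C = 34.37 / 44.01 = 0.7810; mass C = 0.7810 × 12.01 = 9.379 g
mol H = 2 × (14.07 / 18.02) = 1.562; mass H = 1.562 × 1.008 = 1.574 g
mol N = 3.647 / 14.01 = 0.2603
mass O = 20.85 − (14.60) = 6.250 g → mol O = 0.3906
Divide by the smallest (0.2603 mol N): C 3.000, H 5.999, N 1.000, O 1.500
Multiply by 2: C 6.00, H 12.00, N 2.00, O 3.00 → C6H12N2O3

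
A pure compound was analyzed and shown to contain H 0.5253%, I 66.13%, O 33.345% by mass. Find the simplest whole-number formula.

Assume 100 g: 0.5253 g H, 66.13 g I, 33.345 g O.
H: 0.5253 g ÷ 1.008 g/mol = 0.5211 mol
I: 66.13 g ÷ 126.90 g/mol = 0.5211 mol
O: 33.345 g ÷ 16.00 g/mol = 2.084 mol
Ratios (÷ 0.5211): H 1.000, I 1.000, O 3.999
≈ 1:1:4 → HIO4

HIO4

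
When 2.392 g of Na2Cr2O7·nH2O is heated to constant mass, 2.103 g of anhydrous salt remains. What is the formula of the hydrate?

Na2Cr2O7·2H2O

Mass of water lost = 2.392 − 2.103 = 0.289 g → 0.289 / 18.02 = 0.01604 mol H2O
Molar mass of Na2Cr2O7 = 261.98 g/mol → mol Na2Cr2O7 = 2.103 / 261.98 = 0.008027
n = 0.01604 / 0.008027 = 2.00 ≈ 2 → Na2Cr2O7·2H2O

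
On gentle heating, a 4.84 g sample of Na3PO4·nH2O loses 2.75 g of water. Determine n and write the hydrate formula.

Na3PO4·12H2O

Mass of anhydrous Na3PO4 = 4.84 − 2.75 = 2.09 g
mol H2O = 2.75 / 18.02 = 0.1526
Molar mass of Na3PO4 = 163.94 g/mol → mol Na3PO4 = 2.09 / 163.94 = 0.01275
n = 0.1526 / 0.01275 = 11.97 ≈ 12 → Na3PO4·12H2O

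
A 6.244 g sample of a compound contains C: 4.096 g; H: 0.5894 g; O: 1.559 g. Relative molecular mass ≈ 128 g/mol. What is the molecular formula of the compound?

C7H12O2

Moles — C: 4.096 / 12.01 = 0.341 mol; H: 0.5894 / 1.008 = 0.5847 mol; O: 1.559 / 16.00 = 0.09744 mol
Smallest is O at 0.09744 mol; normalising gives C 3.500, H 6.001, O 1.000
Multiply by 2: C 7.00, H 12.00, O 2.00 → C7H12O2
Empirical-formula mass = 128.17 g/mol
n = 128 / 128.17 = 1.00 ≈ 1
Molecular formula = empirical formula = C7H12O2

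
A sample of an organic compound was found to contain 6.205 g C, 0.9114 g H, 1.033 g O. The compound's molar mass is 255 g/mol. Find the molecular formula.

Moles — C: 6.205 / 12.01 = 0.5167 mol; H: 0.9114 / 1.008 = 0.9042 mol; O: 1.033 / 16.00 = 0.06456 mol
Ratios (÷ 0.06456): C 8.002, H 14.005, O 1.000
≈ 8:14:1 → C8H14O
Empirical-formula mass = 126.19 g/mol
n = 255 / 126.19 = 2.02 ≈ 2
Molecular formula = (C8H14O)×2 = C16H28O2

C16H28O2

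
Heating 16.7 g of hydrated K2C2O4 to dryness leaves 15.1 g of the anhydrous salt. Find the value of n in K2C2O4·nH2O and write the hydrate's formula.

K2C2O4·H2O

Mass of water lost = 16.7 − 15.1 = 1.6 g → 1.6 / 18.02 = 0.08879 mol H2O
Molar mass of K2C2O4 = 166.22 g/mol → mol K2C2O4 = 15.1 / 166.22 = 0.09084
n = 0.08879 / 0.09084 = 0.98 ≈ 1 → K2C2O4·H2O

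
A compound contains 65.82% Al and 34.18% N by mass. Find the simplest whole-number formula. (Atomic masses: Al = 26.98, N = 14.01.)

Assume 100 g: 65.82 g Al, 34.18 g N.
n(Al) = 65.82/26.98 = 2.44, n(N) = 34.18/14.01 = 2.44
Smallest is Al at 2.44 mol; normalising gives Al 1.000, N 1.000
→ AlN

AlN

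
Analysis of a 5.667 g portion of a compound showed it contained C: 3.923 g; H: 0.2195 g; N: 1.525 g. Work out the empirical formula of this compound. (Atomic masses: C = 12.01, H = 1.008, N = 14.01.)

C3H2N

C: 3.923 g ÷ 12.01 g/mol = 0.3266 mol
H: 0.2195 g ÷ 1.008 g/mol = 0.2178 mol
N: 1.525 g ÷ 14.01 g/mol = 0.1089 mol
Ratios (÷ 0.1089): C 3.001, H 2.001, N 1.000
Ratio ≈ 3:2:1, so the empirical formula is C3H2N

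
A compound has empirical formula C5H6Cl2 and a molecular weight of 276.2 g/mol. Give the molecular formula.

C10H12Cl4

Empirical-formula mass = 137.00 g/mol
n = 276.2 / 137.00 = 2.02 ≈ 2
Molecular formula = (C5H6Cl2)2 = C10H12Cl4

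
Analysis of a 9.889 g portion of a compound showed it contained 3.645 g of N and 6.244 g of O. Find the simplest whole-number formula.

n(N) = 3.645/14.01 = 0.2602, n(O) = 6.244/16.00 = 0.3902
Ratios (÷ 0.2602): N 1.000, O 1.500
×2: N 2.00, O 3.00 → N2O3

N2O3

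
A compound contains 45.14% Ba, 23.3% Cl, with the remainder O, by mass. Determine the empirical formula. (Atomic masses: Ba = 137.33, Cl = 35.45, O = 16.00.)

Assume 100 g: 45.14 g Ba, 23.3 g Cl, 31.56 g O.
Moles — Ba: 45.14 / 137.33 = 0.3287 mol; Cl: 23.3 / 35.45 = 0.6573 mol; O: 31.56 / 16.00 = 1.972 mol
Ratios (÷ 0.3287): Ba 1.000, Cl 2.000, O 6.001
→ BaCl2O6

BaCl2O6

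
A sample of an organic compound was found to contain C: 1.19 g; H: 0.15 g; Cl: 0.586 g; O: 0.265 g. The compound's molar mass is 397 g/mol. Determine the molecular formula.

C: 1.19 g ÷ 12.01 g/mol = 0.09908 mol
H: 0.15 g ÷ 1.008 g/mol = 0.1488 mol
Cl: 0.586 g ÷ 35.45 g/mol = 0.01653 mol
O: 0.265 g ÷ 16.00 g/mol = 0.01656 mol
Divide by the smallest (0.01653 mol Cl): C 5.994, H 9.002, Cl 1.000, O 1.002
≈ 6:9:1:1 → C6H9ClO
Empirical-formula mass = 132.58 g/mol
n = 397 / 132.58 = 2.99 ≈ 3
Molecular formula = (C6H9ClO)×3 = C18H27Cl3O3

C18H27Cl3O3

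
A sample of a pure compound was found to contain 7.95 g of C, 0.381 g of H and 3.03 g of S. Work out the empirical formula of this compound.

C: 7.95 g ÷ 12.01 g/mol = 0.6619 mol
H: 0.381 g ÷ 1.008 g/mol = 0.378 mol
S: 3.03 g ÷ 32.07 g/mol = 0.09448 mol
Divide by the smallest (0.09448 mol S): C 7.006, H 4.001, S 1.000
≈ 7:4:1 → C7H4S

C7H4S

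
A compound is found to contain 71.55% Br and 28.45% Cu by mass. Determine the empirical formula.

Assume 100 g: 71.55 g Br, 28.45 g Cu.
n(Br) = 71.55/79.90 = 0.8955, n(Cu) = 28.45/63.55 = 0.4477
Divide by the smallest (0.4477 mol Cu): Br 2.000, Cu 1.000
≈ 2:1 → Br2Cu

Br2Cu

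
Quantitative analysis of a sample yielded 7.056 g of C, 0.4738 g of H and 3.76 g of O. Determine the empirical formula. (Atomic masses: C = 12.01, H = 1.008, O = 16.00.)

C: 7.056 g ÷ 12.01 g/mol = 0.5875 mol
H: 0.4738 g ÷ 1.008 g/mol = 0.47 mol
O: 3.76 g ÷ 16.00 g/mol = 0.235 mol
Smallest is O at 0.235 mol; normalising gives C 2.500, H 2.000, O 1.000
Multiply by 2: C 5.00, H 4.00, O 2.00 → C5H4O2

C5H4O2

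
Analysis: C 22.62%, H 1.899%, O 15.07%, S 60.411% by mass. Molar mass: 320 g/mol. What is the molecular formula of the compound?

C6H6O3S6

Assume 100 g: 22.62 g C, 1.899 g H, 15.07 g O, 60.411 g S.
C: 22.62 g ÷ 12.01 g/mol = 1.883 mol
H: 1.899 g ÷ 1.008 g/mol = 1.884 mol
O: 15.07 g ÷ 16.00 g/mol = 0.9419 mol
S: 60.411 g ÷ 32.07 g/mol = 1.884 mol
Divide by the smallest (0.9419 mol O): C 2.000, H 2.000, O 1.000, S 2.000
Ratio ≈ 2:2:1:2, so the empirical formula is C2H2OS2
Empirical-formula mass = 106.18 g/mol
n = 320 / 106.18 = 3.01 ≈ 3
Molecular formula = (C2H2OS2)×3 = C6H6O3S6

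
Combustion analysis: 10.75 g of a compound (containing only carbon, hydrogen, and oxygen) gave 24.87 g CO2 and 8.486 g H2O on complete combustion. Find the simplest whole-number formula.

mol C = 24.87 / 44.01 = 0.5651; mass C = 0.5651 × 12.01 = 6.787 g
mol H = 2 × (8.486 / 18.02) = 0.9418; mass H = 0.9418 × 1.008 = 0.9494 g
mass O = 10.75 − (7.736) = 3.014 g → mol O = 0.1884
Divide by the smallest (0.1884 mol O): C 3.000, H 5.000, O 1.000
→ C3H5O

C3H5O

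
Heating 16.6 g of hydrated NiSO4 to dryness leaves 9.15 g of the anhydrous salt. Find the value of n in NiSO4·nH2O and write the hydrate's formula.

Mass of water lost = 16.6 − 9.15 = 7.45 g → 7.45 / 18.02 = 0.4134 mol H2O
Molar mass of NiSO4 = 154.76 g/mol → mol NiSO4 = 9.15 / 154.76 = 0.05912
n = 0.4134 / 0.05912 = 6.99 ≈ 7 → NiSO4·7H2O

NiSO4·7H2O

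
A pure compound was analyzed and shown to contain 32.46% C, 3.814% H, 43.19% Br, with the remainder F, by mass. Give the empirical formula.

Assume 100 g: 32.46 g C, 3.814 g H, 43.19 g Br, 20.536 g F.
n(C) = 32.46/12.01 = 2.703, n(H) = 3.814/1.008 = 3.784, n(Br) = 43.19/79.90 = 0.5406, n(F) = 20.536/19.00 = 1.081
Ratios (÷ 0.5406): C 5.000, H 7.000, Br 1.000, F 2.000
≈ 5:7:1:2 → C5H7BrF2

C5H7BrF2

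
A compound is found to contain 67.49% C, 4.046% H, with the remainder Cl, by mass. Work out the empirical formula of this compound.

Assume 100 g: 67.49 g C, 4.046 g H, 28.464 g Cl.
Moles — C: 67.49 / 12.01 = 5.619 mol; H: 4.046 / 1.008 = 4.014 mol; Cl: 28.464 / 35.45 = 0.8029 mol
Smallest is Cl at 0.8029 mol; normalising gives C 6.999, H 4.999, Cl 1.000
≈ 7:5:1 → C7H5Cl

C7H5Cl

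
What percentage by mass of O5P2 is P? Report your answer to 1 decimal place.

Molar mass = 5(16.00) + 2(30.97) = 141.940 g/mol
Mass of P per mole = 2 × 30.97 = 61.940 g
% P = 61.940 / 141.940 × 100 = 43.6%

43.6%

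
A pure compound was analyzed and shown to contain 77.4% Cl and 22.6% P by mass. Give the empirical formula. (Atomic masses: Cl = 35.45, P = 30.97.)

Cl3P

Assume 100 g: 77.4 g Cl, 22.6 g P.
Moles — Cl: 77.4 / 35.45 = 2.183 mol; P: 22.6 / 30.97 = 0.7297 mol
Smallest is P at 0.7297 mol; normalising gives Cl 2.992, P 1.000
→ Cl3P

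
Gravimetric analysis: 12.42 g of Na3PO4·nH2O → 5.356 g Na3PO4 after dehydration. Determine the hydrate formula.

Na3PO4·12H2O

Mass of water lost = 12.42 − 5.356 = 7.064 g → 7.064 / 18.02 = 0.392 mol H2O
Molar mass of Na3PO4 = 163.94 g/mol → mol Na3PO4 = 5.356 / 163.94 = 0.03267
n = 0.392 / 0.03267 = 12.00 ≈ 12 → Na3PO4·12H2O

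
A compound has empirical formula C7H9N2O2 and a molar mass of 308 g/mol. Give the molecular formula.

C14H18N4O4

Empirical-formula mass = 153.16 g/mol
n = 308 / 153.16 = 2.01 ≈ 2
Molecular formula = (C7H9N2O2)2 = C14H18N4O4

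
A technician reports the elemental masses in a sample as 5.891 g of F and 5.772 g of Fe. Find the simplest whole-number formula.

F3Fe

Moles — F: 5.891 / 19.00 = 0.3101 mol; Fe: 5.772 / 55.85 = 0.1033 mol
Smallest is Fe at 0.1033 mol; normalising gives F 3.000, Fe 1.000
≈ 3:1 → F3Fe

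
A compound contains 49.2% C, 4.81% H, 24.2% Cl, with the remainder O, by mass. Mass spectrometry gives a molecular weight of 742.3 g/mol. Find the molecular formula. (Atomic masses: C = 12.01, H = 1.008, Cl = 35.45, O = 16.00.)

Assume 100 g: 49.2 g C, 4.81 g H, 24.2 g Cl, 21.79 g O.
C: 49.2 g ÷ 12.01 g/mol = 4.097 mol
H: 4.81 g ÷ 1.008 g/mol = 4.772 mol
Cl: 24.2 g ÷ 35.45 g/mol = 0.6827 mol
O: 21.79 g ÷ 16.00 g/mol = 1.362 mol
Divide by the smallest (0.6827 mol Cl): C 6.001, H 6.990, Cl 1.000, O 1.995
Ratio ≈ 6:7:1:2, so the empirical formula is C6H7ClO2
Empirical-formula mass = 146.57 g/mol
n = 742.3 / 146.57 = 5.06 ≈ 5
Molecular formula = (C6H7ClO2)×5 = C30H35Cl5O10

C30H35Cl5O10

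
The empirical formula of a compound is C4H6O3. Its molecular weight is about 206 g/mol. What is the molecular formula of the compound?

C8H12O6

Empirical-formula mass = 102.09 g/mol
n = 206 / 102.09 = 2.02 ≈ 2
Molecular formula = (C4H6O3)2 = C8H12O6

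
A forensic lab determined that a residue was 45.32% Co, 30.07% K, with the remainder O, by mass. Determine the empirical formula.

CoKO2

Assume 100 g: 45.32 g Co, 30.07 g K, 24.61 g O.
Moles — Co: 45.32 / 58.93 = 0.769 mol; K: 30.07 / 39.10 = 0.7691 mol; O: 24.61 / 16.00 = 1.538 mol
Divide by the smallest (0.769 mol Co): Co 1.000, K 1.000, O 2.000
Ratio ≈ 1:1:2, so the empirical formula is CoKO2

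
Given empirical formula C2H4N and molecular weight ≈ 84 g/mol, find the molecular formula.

C4H8N2

Empirical-formula mass = 42.06 g/mol
n = 84 / 42.06 = 2.00 ≈ 2
Molecular formula = (C2H4N)2 = C4H8N2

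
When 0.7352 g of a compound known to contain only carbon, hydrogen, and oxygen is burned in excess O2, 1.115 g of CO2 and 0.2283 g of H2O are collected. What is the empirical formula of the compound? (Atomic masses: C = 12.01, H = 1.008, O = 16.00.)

CHO

mol C = 1.115 / 44.01 = 0.02534; mass C = 0.02534 × 12.01 = 0.3043 g
mol H = 2 × (0.2283 / 18.02) = 0.02534; mass H = 0.02534 × 1.008 = 0.02554 g
mass O = 0.7352 − (0.3298) = 0.4054 g → mol O = 0.02534
Smallest is C at 0.02534 mol; normalising gives C 1.000, H 1.000, O 1.000
Ratio ≈ 1:1:1, so the empirical formula is CHO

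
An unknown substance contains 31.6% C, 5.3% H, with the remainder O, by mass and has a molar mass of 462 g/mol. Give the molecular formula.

C12H24O18

Assume 100 g: 31.6 g C, 5.3 g H, 63.1 g O.
Moles — C: 31.6 / 12.01 = 2.631 mol; H: 5.3 / 1.008 = 5.258 mol; O: 63.1 / 16.00 = 3.944 mol
Ratios (÷ 2.631): C 1.000, H 1.998, O 1.499
Multiply by 2: C 2.00, H 4.00, O 3.00 → C2H4O3
Empirical-formula mass = 76.05 g/mol
n = 462 / 76.05 = 6.07 ≈ 6
Molecular formula = (C2H4O3)×6 = C12H24O18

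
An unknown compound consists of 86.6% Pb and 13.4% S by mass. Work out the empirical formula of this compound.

Assume 100 g: 86.6 g Pb, 13.4 g S.
n(Pb) = 86.6/207.2 = 0.418, n(S) = 13.4/32.07 = 0.4178
Smallest is S at 0.4178 mol; normalising gives Pb 1.000, S 1.000
→ PbS

PbS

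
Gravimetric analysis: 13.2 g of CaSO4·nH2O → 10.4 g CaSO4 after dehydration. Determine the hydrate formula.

Mass of water lost = 13.2 − 10.4 = 2.8 g → 2.8 / 18.02 = 0.1554 mol H2O
Molar mass of CaSO4 = 136.15 g/mol → mol CaSO4 = 10.4 / 136.15 = 0.07639
n = 0.1554 / 0.07639 = 2.03 ≈ 2 → CaSO4·2H2O

CaSO4·2H2O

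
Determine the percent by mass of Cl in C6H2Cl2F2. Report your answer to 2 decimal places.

38.75%

Molar mass = 6(12.01) + 2(1.008) + 2(35.45) + 2(19.00) = 182.976 g/mol
Mass of Cl per mole = 2 × 35.45 = 70.900 g
% Cl = 70.900 / 182.976 × 100 = 38.75%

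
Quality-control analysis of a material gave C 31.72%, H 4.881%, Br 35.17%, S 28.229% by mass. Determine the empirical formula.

C6H11BrS2

Assume 100 g: 31.72 g C, 4.881 g H, 35.17 g Br, 28.229 g S.
Moles — C: 31.72 / 12.01 = 2.641 mol; H: 4.881 / 1.008 = 4.842 mol; Br: 35.17 / 79.90 = 0.4402 mol; S: 28.229 / 32.07 = 0.8802 mol
Ratios (÷ 0.4402): C 6.000, H 11.001, Br 1.000, S 2.000
Ratio ≈ 6:11:1:2, so the empirical formula is C6H11BrS2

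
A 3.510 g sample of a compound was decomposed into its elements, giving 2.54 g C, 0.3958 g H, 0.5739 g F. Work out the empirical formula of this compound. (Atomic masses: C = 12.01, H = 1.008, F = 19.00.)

n(C) = 2.54/12.01 = 0.2115, n(H) = 0.3958/1.008 = 0.3927, n(F) = 0.5739/19.00 = 0.03021
Divide by the smallest (0.03021 mol F): C 7.002, H 13.000, F 1.000
≈ 7:13:1 → C7H13F

C7H13F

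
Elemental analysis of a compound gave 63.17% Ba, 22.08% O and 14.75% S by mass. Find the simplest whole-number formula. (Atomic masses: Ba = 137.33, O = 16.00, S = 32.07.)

Assume 100 g: 63.17 g Ba, 22.08 g O, 14.75 g S.
n(Ba) = 63.17/137.33 = 0.46, n(O) = 22.08/16.00 = 1.38, n(S) = 14.75/32.07 = 0.4599
Smallest is S at 0.4599 mol; normalising gives Ba 1.000, O 3.000, S 1.000
≈ 1:3:1 → BaO3S

BaO3S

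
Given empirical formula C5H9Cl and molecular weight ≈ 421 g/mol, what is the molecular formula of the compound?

Empirical-formula mass = 104.57 g/mol
n = 421 / 104.57 = 4.03 ≈ 4
Molecular formula = (C5H9Cl)4 = C20H36Cl4

C20H36Cl4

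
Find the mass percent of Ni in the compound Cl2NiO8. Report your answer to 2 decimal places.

22.78%

Molar mass = 2(35.45) + 1(58.69) + 8(16.00) = 257.590 g/mol
Mass of Ni per mole = 1 × 58.69 = 58.690 g
% Ni = 58.690 / 257.590 × 100 = 22.78%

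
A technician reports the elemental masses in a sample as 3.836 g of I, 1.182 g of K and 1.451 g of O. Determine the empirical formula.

n(I) = 3.836/126.90 = 0.03023, n(K) = 1.182/39.10 = 0.03023, n(O) = 1.451/16.00 = 0.09069
Smallest is I at 0.03023 mol; normalising gives I 1.000, K 1.000, O 3.000
≈ 1:1:3 → IKO3

IKO3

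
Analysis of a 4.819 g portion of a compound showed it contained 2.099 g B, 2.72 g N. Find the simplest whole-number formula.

BN

Moles — B: 2.099 / 10.81 = 0.1942 mol; N: 2.72 / 14.01 = 0.1941 mol
Ratios (÷ 0.1941): B 1.000, N 1.000
→ BN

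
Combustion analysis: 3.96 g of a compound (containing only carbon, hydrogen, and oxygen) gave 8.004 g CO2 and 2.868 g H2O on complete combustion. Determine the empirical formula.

mol C = 8.004 / 44.01 = 0.1819; mass C = 0.1819 × 12.01 = 2.184 g
mol H = 2 × (2.868 / 18.02) = 0.3183; mass H = 0.3183 × 1.008 = 0.3209 g
mass O = 3.96 − (2.505) = 1.455 g → mol O = 0.09093
Smallest is O at 0.09093 mol; normalising gives C 2.000, H 3.501, O 1.000
×2: C 4.00, H 7.00, O 2.00 → C4H7O2

C4H7O2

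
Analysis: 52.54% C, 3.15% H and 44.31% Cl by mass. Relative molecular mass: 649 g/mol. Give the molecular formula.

C28H20Cl8

Assume 100 g: 52.54 g C, 3.15 g H, 44.31 g Cl.
C: 52.54 g ÷ 12.01 g/mol = 4.375 mol
H: 3.15 g ÷ 1.008 g/mol = 3.125 mol
Cl: 44.31 g ÷ 35.45 g/mol = 1.25 mol
Smallest is Cl at 1.25 mol; normalising gives C 3.500, H 2.500, Cl 1.000
×2: C 7.00, H 5.00, Cl 2.00 → C7H5Cl2
Empirical-formula mass = 160.01 g/mol
n = 649 / 160.01 = 4.06 ≈ 4
Molecular formula = (C7H5Cl2)×4 = C28H20Cl8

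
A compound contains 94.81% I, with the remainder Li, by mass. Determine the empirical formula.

ILi

Assume 100 g: 94.81 g I, 5.19 g Li.
n(I) = 94.81/126.90 = 0.7471, n(Li) = 5.19/6.94 = 0.7478
Divide by the smallest (0.7471 mol I): I 1.000, Li 1.001
→ ILi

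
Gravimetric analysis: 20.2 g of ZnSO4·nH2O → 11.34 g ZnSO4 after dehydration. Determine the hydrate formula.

ZnSO4·7H2O

Mass of water lost = 20.2 − 11.34 = 8.86 g → 8.86 / 18.02 = 0.4917 mol H2O
Molar mass of ZnSO4 = 161.45 g/mol → mol ZnSO4 = 11.34 / 161.45 = 0.07024
n = 0.4917 / 0.07024 = 7.00 ≈ 7 → ZnSO4·7H2O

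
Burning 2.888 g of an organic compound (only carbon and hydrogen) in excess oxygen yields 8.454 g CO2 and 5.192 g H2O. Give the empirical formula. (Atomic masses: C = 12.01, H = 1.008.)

mol C = 8.454 / 44.01 = 0.1921; mass C = 0.1921 × 12.01 = 2.307 g
mol H = 2 × (5.192 / 18.02) = 0.5762; mass H = 0.5762 × 1.008 = 0.5809 g
Ratios (÷ 0.1921): C 1.000, H 3.000
Ratio ≈ 1:3, so the empirical formula is CH3

CH3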